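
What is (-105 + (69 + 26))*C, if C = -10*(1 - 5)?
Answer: -400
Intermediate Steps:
C = 40 (C = -10*(-4) = 40)
(-105 + (69 + 26))*C = (-105 + (69 + 26))*40 = (-105 + 95)*40 = -10*40 = -400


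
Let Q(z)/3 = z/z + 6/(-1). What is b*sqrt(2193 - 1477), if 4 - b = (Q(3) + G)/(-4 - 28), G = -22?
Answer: 91*sqrt(179)/16 ≈ 76.094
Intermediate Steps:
Q(z) = -15 (Q(z) = 3*(z/z + 6/(-1)) = 3*(1 + 6*(-1)) = 3*(1 - 6) = 3*(-5) = -15)
b = 91/32 (b = 4 - (-15 - 22)/(-4 - 28) = 4 - (-37)/(-32) = 4 - (-37)*(-1)/32 = 4 - 1*37/32 = 4 - 37/32 = 91/32 ≈ 2.8438)
b*sqrt(2193 - 1477) = 91*sqrt(2193 - 1477)/32 = 91*sqrt(716)/32 = 91*(2*sqrt(179))/32 = 91*sqrt(179)/16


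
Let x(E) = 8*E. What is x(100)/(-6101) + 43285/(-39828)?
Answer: -295944185/242990628 ≈ -1.2179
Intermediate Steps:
x(100)/(-6101) + 43285/(-39828) = (8*100)/(-6101) + 43285/(-39828) = 800*(-1/6101) + 43285*(-1/39828) = -800/6101 - 43285/39828 = -295944185/242990628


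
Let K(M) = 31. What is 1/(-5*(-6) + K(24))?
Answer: 1/61 ≈ 0.016393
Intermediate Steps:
1/(-5*(-6) + K(24)) = 1/(-5*(-6) + 31) = 1/(30 + 31) = 1/61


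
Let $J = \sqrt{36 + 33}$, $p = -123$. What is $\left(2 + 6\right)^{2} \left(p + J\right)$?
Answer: $-7872 + 64 \sqrt{69} \approx -7340.4$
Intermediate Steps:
$J = \sqrt{69} \approx 8.3066$
$\left(2 + 6\right)^{2} \left(p + J\right) = \left(2 + 6\right)^{2} \left(-123 + \sqrt{69}\right) = 8^{2} \left(-123 + \sqrt{69}\right) = 64 \left(-123 + \sqrt{69}\right) = -7872 + 64 \sqrt{69}$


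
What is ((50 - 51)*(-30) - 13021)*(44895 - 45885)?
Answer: 12861090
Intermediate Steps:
((50 - 51)*(-30) - 13021)*(44895 - 45885) = (-1*(-30) - 13021)*(-990) = (30 - 13021)*(-990) = -12991*(-990) = 12861090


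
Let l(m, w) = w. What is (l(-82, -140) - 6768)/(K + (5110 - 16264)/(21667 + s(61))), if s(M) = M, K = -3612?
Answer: 75048512/39246345 ≈ 1.9122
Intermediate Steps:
(l(-82, -140) - 6768)/(K + (5110 - 16264)/(21667 + s(61))) = (-140 - 6768)/(-3612 + (5110 - 16264)/(21667 + 61)) = -6908/(-3612 - 11154/21728) = -6908/(-3612 - 11154*1/21728) = -6908/(-3612 - 5577/10864) = -6908/(-39246345/10864) = -6908*(-10864/39246345) = 75048512/39246345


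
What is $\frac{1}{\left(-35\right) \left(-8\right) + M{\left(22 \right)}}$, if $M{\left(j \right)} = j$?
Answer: $\frac{1}{302} \approx 0.0033113$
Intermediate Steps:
$\frac{1}{\left(-35\right) \left(-8\right) + M{\left(22 \right)}} = \frac{1}{\left(-35\right) \left(-8\right) + 22} = \frac{1}{280 + 22} = \frac{1}{302}$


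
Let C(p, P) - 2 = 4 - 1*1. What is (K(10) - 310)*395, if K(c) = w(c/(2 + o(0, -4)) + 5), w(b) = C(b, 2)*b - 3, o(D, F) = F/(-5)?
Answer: -746945/7 ≈ -1.0671e+5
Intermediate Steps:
o(D, F) = -F/5 (o(D, F) = F*(-⅕) = -F/5)
C(p, P) = 5 (C(p, P) = 2 + (4 - 1*1) = 2 + (4 - 1) = 2 + 3 = 5)
w(b) = -3 + 5*b (w(b) = 5*b - 3 = -3 + 5*b)
K(c) = 22 + 25*c/14 (K(c) = -3 + 5*(c/(2 - ⅕*(-4)) + 5) = -3 + 5*(c/(2 + ⅘) + 5) = -3 + 5*(c/(14/5) + 5) = -3 + 5*(5*c/14 + 5) = -3 + 5*(5 + 5*c/14) = -3 + (25 + 25*c/14) = 22 + 25*c/14)
(K(10) - 310)*395 = ((22 + (25/14)*10) - 310)*395 = ((22 + 125/7) - 310)*395 = (279/7 - 310)*395 = -1891/7*395 = -746945/7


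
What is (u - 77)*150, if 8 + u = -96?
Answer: -27150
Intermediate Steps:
u = -104 (u = -8 - 96 = -104)
(u - 77)*150 = (-104 - 77)*150 = -181*150 = -27150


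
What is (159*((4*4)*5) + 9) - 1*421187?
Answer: -408458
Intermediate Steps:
(159*((4*4)*5) + 9) - 1*421187 = (159*(16*5) + 9) - 421187 = (159*80 + 9) - 421187 = (12720 + 9) - 421187 = 12729 - 421187 = -408458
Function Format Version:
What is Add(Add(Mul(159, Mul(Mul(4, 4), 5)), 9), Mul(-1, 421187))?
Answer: -408458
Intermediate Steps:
Add(Add(Mul(159, Mul(Mul(4, 4), 5)), 9), Mul(-1, 421187)) = Add(Add(Mul(159, Mul(16, 5)), 9), -421187) = Add(Add(Mul(159, 80), 9), -421187) = Add(Add(12720, 9), -421187) = Add(12729, -421187) = -408458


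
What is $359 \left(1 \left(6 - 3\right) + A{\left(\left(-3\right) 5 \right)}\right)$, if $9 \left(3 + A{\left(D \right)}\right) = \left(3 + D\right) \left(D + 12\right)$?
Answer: $1436$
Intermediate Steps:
$A{\left(D \right)} = -3 + \frac{\left(3 + D\right) \left(12 + D\right)}{9}$ ($A{\left(D \right)} = -3 + \frac{\left(3 + D\right) \left(D + 12\right)}{9} = -3 + \frac{\left(3 + D\right) \left(12 + D\right)}{9}$)
$359 \left(1 \left(6 - 3\right) + A{\left(\left(-3\right) 5 \right)}\right) = 359 \left(1 \left(6 - 3\right) + \left(1 + \frac{\left(\left(-3\right) 5\right)^{2}}{9} + \frac{5 \left(\left(-3\right) 5\right)}{3}\right)\right) = 359 \left(1 \cdot 3 + \left(1 + \frac{\left(-15\right)^{2}}{9} + \frac{5}{3} \left(-15\right)\right)\right) = 359 \left(3 + \left(1 + \frac{1}{9} \cdot 225 - 25\right)\right) = 359 \left(3 + \left(1 + 25 - 25\right)\right) = 359 \left(3 + 1\right) = 359 \cdot 4 = 1436$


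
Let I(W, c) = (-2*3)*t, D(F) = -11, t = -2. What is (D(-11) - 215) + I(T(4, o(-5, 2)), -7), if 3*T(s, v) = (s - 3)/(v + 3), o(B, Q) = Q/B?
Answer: -214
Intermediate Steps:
T(s, v) = (-3 + s)/(3*(3 + v)) (T(s, v) = ((s - 3)/(v + 3))/3 = ((-3 + s)/(3 + v))/3 = (-3 + s)/(3*(3 + v)))
I(W, c) = 12 (I(W, c) = -2*3*(-2) = -6*(-2) = 12)
(D(-11) - 215) + I(T(4, o(-5, 2)), -7) = (-11 - 215) + 12 = -226 + 12 = -214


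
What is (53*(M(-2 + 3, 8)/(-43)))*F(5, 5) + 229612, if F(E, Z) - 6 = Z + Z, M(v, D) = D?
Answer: 9866532/43 ≈ 2.2945e+5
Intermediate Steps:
F(E, Z) = 6 + 2*Z (F(E, Z) = 6 + (Z + Z) = 6 + 2*Z)
(53*(M(-2 + 3, 8)/(-43)))*F(5, 5) + 229612 = (53*(8/(-43)))*(6 + 2*5) + 229612 = (53*(8*(-1/43)))*(6 + 10) + 229612 = (53*(-8/43))*16 + 229612 = -424/43*16 + 229612 = -6784/43 + 229612 = 9866532/43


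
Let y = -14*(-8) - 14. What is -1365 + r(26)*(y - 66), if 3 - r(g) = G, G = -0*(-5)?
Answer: -1269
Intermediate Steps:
G = 0 (G = -1*0 = 0)
r(g) = 3 (r(g) = 3 - 1*0 = 3 + 0 = 3)
y = 98 (y = 112 - 14 = 98)
-1365 + r(26)*(y - 66) = -1365 + 3*(98 - 66) = -1365 + 3*32 = -1365 + 96 = -1269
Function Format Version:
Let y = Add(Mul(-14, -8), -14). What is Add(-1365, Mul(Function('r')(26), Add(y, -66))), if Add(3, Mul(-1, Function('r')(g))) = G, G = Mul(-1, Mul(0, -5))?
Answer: -1269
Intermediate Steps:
G = 0 (G = Mul(-1, 0) = 0)
Function('r')(g) = 3 (Function('r')(g) = Add(3, Mul(-1, 0)) = Add(3, 0) = 3)
y = 98 (y = Add(112, -14) = 98)
Add(-1365, Mul(Function('r')(26), Add(y, -66))) = Add(-1365, Mul(3, Add(98, -66))) = Add(-1365, Mul(3, 32)) = Add(-1365, 96) = -1269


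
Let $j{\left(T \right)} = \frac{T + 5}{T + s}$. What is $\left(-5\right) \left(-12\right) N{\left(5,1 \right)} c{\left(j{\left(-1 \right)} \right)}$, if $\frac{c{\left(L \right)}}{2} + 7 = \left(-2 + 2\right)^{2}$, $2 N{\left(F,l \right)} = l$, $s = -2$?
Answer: $-420$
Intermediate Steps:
$N{\left(F,l \right)} = \frac{l}{2}$
$j{\left(T \right)} = \frac{5 + T}{-2 + T}$ ($j{\left(T \right)} = \frac{T + 5}{T - 2} = \frac{5 + T}{-2 + T}$)
$c{\left(L \right)} = -14$ ($c{\left(L \right)} = -14 + 2 \left(-2 + 2\right)^{2} = -14 + 2 \cdot 0^{2} = -14 + 2 \cdot 0 = -14 + 0 = -14$)
$\left(-5\right) \left(-12\right) N{\left(5,1 \right)} c{\left(j{\left(-1 \right)} \right)} = \left(-5\right) \left(-12\right) \frac{1}{2} \cdot 1 \left(-14\right) = 60 \cdot \frac{1}{2} \left(-14\right) = 30 \left(-14\right) = -420$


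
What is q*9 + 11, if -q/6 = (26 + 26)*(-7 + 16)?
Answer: -25261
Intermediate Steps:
q = -2808 (q = -6*(26 + 26)*(-7 + 16) = -312*9 = -6*468 = -2808)
q*9 + 11 = -2808*9 + 11 = -25272 + 11 = -25261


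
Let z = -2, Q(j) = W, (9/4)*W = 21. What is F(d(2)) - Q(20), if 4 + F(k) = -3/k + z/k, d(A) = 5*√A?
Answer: -40/3 - √2/2 ≈ -14.040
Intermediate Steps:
W = 28/3 (W = (4/9)*21 = 28/3 ≈ 9.3333)
Q(j) = 28/3
F(k) = -4 - 5/k (F(k) = -4 + (-3/k - 2/k) = -4 - 5/k)
F(d(2)) - Q(20) = (-4 - 5*√2/10) - 1*28/3 = (-4 - √2/2) - 28/3 = -40/3 - √2/2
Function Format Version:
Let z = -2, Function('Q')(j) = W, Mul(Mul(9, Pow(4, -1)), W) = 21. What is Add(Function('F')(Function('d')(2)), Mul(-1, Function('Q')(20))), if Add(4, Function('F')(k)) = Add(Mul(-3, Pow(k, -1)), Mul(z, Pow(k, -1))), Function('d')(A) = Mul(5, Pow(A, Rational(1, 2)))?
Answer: Add(Rational(-40, 3), Mul(Rational(-1, 2), Pow(2, Rational(1, 2)))) ≈ -14.040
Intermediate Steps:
W = Rational(28, 3) (W = Mul(Rational(4, 9), 21) = Rational(28, 3) ≈ 9.3333)
Function('Q')(j) = Rational(28, 3)
Function('F')(k) = Add(-4, Mul(-5, Pow(k, -1))) (Function('F')(k) = Add(-4, Add(Mul(-3, Pow(k, -1)), Mul(-2, Pow(k, -1)))) = Add(-4, Mul(-5, Pow(k, -1))))
Add(Function('F')(Function('d')(2)), Mul(-1, Function('Q')(20))) = Add(Add(-4, Mul(-5, Pow(Mul(5, Pow(2, Rational(1, 2))), -1))), Mul(-1, Rational(28, 3))) = Add(Add(-4, Mul(-5, Mul(Rational(1, 10), Pow(2, Rational(1, 2))))), Rational(-28, 3)) = Add(Add(-4, Mul(Rational(-1, 2), Pow(2, Rational(1, 2)))), Rational(-28, 3)) = Add(Rational(-40, 3), Mul(Rational(-1, 2), Pow(2, Rational(1, 2))))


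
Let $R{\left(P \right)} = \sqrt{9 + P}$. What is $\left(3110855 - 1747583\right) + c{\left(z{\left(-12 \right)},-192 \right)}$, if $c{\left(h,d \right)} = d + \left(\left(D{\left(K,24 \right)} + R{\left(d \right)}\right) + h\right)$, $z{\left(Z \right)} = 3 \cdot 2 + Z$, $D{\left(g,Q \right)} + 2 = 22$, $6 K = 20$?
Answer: $1363094 + i \sqrt{183} \approx 1.3631 \cdot 10^{6} + 13.528 i$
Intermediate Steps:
$K = \frac{10}{3}$ ($K = \frac{1}{6} \cdot 20 = \frac{10}{3} \approx 3.3333$)
$D{\left(g,Q \right)} = 20$ ($D{\left(g,Q \right)} = -2 + 22 = 20$)
$z{\left(Z \right)} = 6 + Z$
$c{\left(h,d \right)} = 20 + d + h + \sqrt{9 + d}$ ($c{\left(h,d \right)} = d + \left(\left(20 + \sqrt{9 + d}\right) + h\right) = d + \left(20 + h + \sqrt{9 + d}\right) = 20 + d + h + \sqrt{9 + d}$)
$\left(3110855 - 1747583\right) + c{\left(z{\left(-12 \right)},-192 \right)} = \left(3110855 - 1747583\right) + \left(20 - 192 + \left(6 - 12\right) + \sqrt{9 - 192}\right) = 1363272 + \left(20 - 192 - 6 + \sqrt{-183}\right) = 1363272 + \left(20 - 192 - 6 + i \sqrt{183}\right) = 1363272 - \left(178 - i \sqrt{183}\right) = 1363094 + i \sqrt{183}$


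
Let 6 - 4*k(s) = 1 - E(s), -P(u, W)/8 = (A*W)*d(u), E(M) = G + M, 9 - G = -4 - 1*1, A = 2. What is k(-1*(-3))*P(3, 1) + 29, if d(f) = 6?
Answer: -499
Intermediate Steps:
G = 14 (G = 9 - (-4 - 1*1) = 9 - (-4 - 1) = 9 - 1*(-5) = 9 + 5 = 14)
E(M) = 14 + M
P(u, W) = -96*W (P(u, W) = -8*2*W*6 = -96*W)
k(s) = 19/4 + s/4 (k(s) = 3/2 - (1 - (14 + s))/4 = 3/2 - (1 + (-14 - s))/4 = 3/2 - (-13 - s)/4 = 3/2 + (13/4 + s/4) = 19/4 + s/4)
k(-1*(-3))*P(3, 1) + 29 = (19/4 + (-1*(-3))/4)*(-96*1) + 29 = (19/4 + (¼)*3)*(-96) + 29 = (19/4 + ¾)*(-96) + 29 = (11/2)*(-96) + 29 = -528 + 29 = -499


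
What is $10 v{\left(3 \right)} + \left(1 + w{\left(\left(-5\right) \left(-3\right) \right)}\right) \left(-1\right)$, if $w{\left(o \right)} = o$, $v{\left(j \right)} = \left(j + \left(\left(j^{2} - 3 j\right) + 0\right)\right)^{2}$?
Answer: $74$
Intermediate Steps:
$v{\left(j \right)} = \left(j^{2} - 2 j\right)^{2}$ ($v{\left(j \right)} = \left(j + \left(j^{2} - 3 j\right)\right)^{2} = \left(j^{2} - 2 j\right)^{2}$)
$10 v{\left(3 \right)} + \left(1 + w{\left(\left(-5\right) \left(-3\right) \right)}\right) \left(-1\right) = 10 \cdot 3^{2} \left(-2 + 3\right)^{2} + \left(1 - -15\right) \left(-1\right) = 10 \cdot 9 \cdot 1^{2} + \left(1 + 15\right) \left(-1\right) = 10 \cdot 9 \cdot 1 + 16 \left(-1\right) = 10 \cdot 9 - 16 = 90 - 16 = 74$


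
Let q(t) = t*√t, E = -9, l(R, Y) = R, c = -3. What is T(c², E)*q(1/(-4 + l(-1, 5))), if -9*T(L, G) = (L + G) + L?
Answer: I*√5/25 ≈ 0.089443*I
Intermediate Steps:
q(t) = t^(3/2)
T(L, G) = -2*L/9 - G/9 (T(L, G) = -((L + G) + L)/9 = -((G + L) + L)/9 = -(G + 2*L)/9 = -2*L/9 - G/9)
T(c², E)*q(1/(-4 + l(-1, 5))) = (-2/9*(-3)² - ⅑*(-9))*(1/(-4 - 1))^(3/2) = (-2/9*9 + 1)*(1/(-5))^(3/2) = (-2 + 1)*(-⅕)^(3/2) = -(-1)*I*√5/25 = I*√5/25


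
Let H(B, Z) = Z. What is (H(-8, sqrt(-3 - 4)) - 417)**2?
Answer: (417 - I*sqrt(7))**2 ≈ 1.7388e+5 - 2207.0*I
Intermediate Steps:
(H(-8, sqrt(-3 - 4)) - 417)**2 = (sqrt(-3 - 4) - 417)**2 = (sqrt(-7) - 417)**2 = (I*sqrt(7) - 417)**2 = (-417 + I*sqrt(7))**2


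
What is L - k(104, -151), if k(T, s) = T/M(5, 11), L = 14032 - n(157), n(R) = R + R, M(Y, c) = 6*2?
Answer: 41128/3 ≈ 13709.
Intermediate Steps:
M(Y, c) = 12
n(R) = 2*R
L = 13718 (L = 14032 - 2*157 = 14032 - 1*314 = 14032 - 314 = 13718)
k(T, s) = T/12
L - k(104, -151) = 13718 - 104/12 = 13718 - 1*26/3 = 13718 - 26/3 = 41128/3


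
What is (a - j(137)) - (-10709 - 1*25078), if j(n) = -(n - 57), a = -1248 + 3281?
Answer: 37900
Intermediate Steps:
a = 2033
j(n) = 57 - n (j(n) = -(-57 + n) = 57 - n)
(a - j(137)) - (-10709 - 1*25078) = (2033 - (57 - 1*137)) - (-10709 - 1*25078) = (2033 - (57 - 137)) - (-10709 - 25078) = (2033 - 1*(-80)) - 1*(-35787) = (2033 + 80) + 35787 = 2113 + 35787 = 37900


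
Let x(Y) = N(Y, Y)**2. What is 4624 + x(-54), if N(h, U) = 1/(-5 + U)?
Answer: 16096145/3481 ≈ 4624.0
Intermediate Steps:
x(Y) = (-5 + Y)**(-2) (x(Y) = (1/(-5 + Y))**2 = (-5 + Y)**(-2))
4624 + x(-54) = 4624 + (-5 - 54)**(-2) = 4624 + (-59)**(-2) = 4624 + 1/3481 = 16096145/3481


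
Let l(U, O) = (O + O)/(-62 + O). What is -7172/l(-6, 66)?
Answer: -652/3 ≈ -217.33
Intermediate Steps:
l(U, O) = 2*O/(-62 + O) (l(U, O) = (2*O)/(-62 + O) = 2*O/(-62 + O))
-7172/l(-6, 66) = -7172/(2*66/(-62 + 66)) = -7172/(2*66/4) = -7172/(2*66*(¼)) = -7172/33 = -7172*1/33 = -652/3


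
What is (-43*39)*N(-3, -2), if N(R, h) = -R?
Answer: -5031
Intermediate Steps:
(-43*39)*N(-3, -2) = (-43*39)*(-1*(-3)) = -1677*3 = -5031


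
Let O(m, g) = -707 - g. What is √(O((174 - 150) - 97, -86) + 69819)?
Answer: √69198 ≈ 263.06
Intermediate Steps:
√(O((174 - 150) - 97, -86) + 69819) = √((-707 - 1*(-86)) + 69819) = √((-707 + 86) + 69819) = √(-621 + 69819) = √69198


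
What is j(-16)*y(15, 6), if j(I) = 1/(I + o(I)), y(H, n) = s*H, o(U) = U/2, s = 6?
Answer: -15/4 ≈ -3.7500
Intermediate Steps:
o(U) = U/2 (o(U) = U*(1/2) = U/2)
y(H, n) = 6*H
j(I) = 2/(3*I) (j(I) = 1/(I + I/2) = 1/(3*I/2) = 2/(3*I))
j(-16)*y(15, 6) = ((2/3)/(-16))*(6*15) = ((2/3)*(-1/16))*90 = -1/24*90 = -15/4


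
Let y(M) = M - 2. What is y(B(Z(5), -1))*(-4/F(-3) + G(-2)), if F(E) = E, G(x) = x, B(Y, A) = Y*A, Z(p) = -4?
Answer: -4/3 ≈ -1.3333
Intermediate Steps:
B(Y, A) = A*Y
y(M) = -2 + M
y(B(Z(5), -1))*(-4/F(-3) + G(-2)) = (-2 - 1*(-4))*(-4/(-3) - 2) = (-2 + 4)*(-4*(-⅓) - 2) = 2*(4/3 - 2) = 2*(-⅔) = -4/3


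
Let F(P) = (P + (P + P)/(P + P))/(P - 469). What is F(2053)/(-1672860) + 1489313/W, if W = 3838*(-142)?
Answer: -493299744673363/180516997694880 ≈ -2.7327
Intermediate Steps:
W = -544996
F(P) = (1 + P)/(-469 + P) (F(P) = (P + (2*P)/((2*P)))/(-469 + P) = (P + (2*P)*(1/(2*P)))/(-469 + P) = (P + 1)/(-469 + P) = (1 + P)/(-469 + P))
F(2053)/(-1672860) + 1489313/W = ((1 + 2053)/(-469 + 2053))/(-1672860) + 1489313/(-544996) = (2054/1584)*(-1/1672860) + 1489313*(-1/544996) = ((1/1584)*2054)*(-1/1672860) - 1489313/544996 = (1027/792)*(-1/1672860) - 1489313/544996 = -1027/1324905120 - 1489313/544996 = -493299744673363/180516997694880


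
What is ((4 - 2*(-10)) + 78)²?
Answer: 10404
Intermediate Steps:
((4 - 2*(-10)) + 78)² = ((4 + 20) + 78)² = (24 + 78)² = 102² = 10404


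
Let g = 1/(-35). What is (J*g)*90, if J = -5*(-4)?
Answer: -360/7 ≈ -51.429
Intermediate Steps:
g = -1/35 ≈ -0.028571
J = 20
(J*g)*90 = (20*(-1/35))*90 = -4/7*90 = -360/7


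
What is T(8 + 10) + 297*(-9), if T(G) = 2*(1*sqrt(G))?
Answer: -2673 + 6*sqrt(2) ≈ -2664.5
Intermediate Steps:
T(G) = 2*sqrt(G)
T(8 + 10) + 297*(-9) = 2*sqrt(8 + 10) + 297*(-9) = 2*sqrt(18) - 2673 = 2*(3*sqrt(2)) - 2673 = 6*sqrt(2) - 2673 = -2673 + 6*sqrt(2)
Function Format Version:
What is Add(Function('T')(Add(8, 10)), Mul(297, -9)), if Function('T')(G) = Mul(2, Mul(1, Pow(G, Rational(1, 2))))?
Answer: Add(-2673, Mul(6, Pow(2, Rational(1, 2)))) ≈ -2664.5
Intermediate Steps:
Function('T')(G) = Mul(2, Pow(G, Rational(1, 2)))
Add(Function('T')(Add(8, 10)), Mul(297, -9)) = Add(Mul(2, Pow(Add(8, 10), Rational(1, 2))), Mul(297, -9)) = Add(Mul(2, Pow(18, Rational(1, 2))), -2673) = Add(Mul(2, Mul(3, Pow(2, Rational(1, 2)))), -2673) = Add(Mul(6, Pow(2, Rational(1, 2))), -2673) = Add(-2673, Mul(6, Pow(2, Rational(1, 2))))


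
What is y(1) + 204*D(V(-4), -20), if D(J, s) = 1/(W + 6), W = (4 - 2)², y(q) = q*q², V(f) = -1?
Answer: 107/5 ≈ 21.400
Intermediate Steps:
y(q) = q³
W = 4 (W = 2² = 4)
D(J, s) = ⅒ (D(J, s) = 1/(4 + 6) = 1/10 = ⅒)
y(1) + 204*D(V(-4), -20) = 1³ + 204*(⅒) = 1 + 102/5 = 107/5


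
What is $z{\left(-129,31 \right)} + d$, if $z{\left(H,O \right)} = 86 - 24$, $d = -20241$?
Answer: $-20179$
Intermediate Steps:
$z{\left(H,O \right)} = 62$ ($z{\left(H,O \right)} = 86 - 24 = 62$)
$z{\left(-129,31 \right)} + d = 62 - 20241 = -20179$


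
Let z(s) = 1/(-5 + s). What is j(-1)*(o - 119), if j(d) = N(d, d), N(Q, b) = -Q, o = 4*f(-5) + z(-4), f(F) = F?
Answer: -1252/9 ≈ -139.11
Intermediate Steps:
o = -181/9 (o = 4*(-5) + 1/(-5 - 4) = -20 + 1/(-9) = -20 - 1/9 = -181/9 ≈ -20.111)
j(d) = -d
j(-1)*(o - 119) = (-1*(-1))*(-181/9 - 119) = 1*(-1252/9) = -1252/9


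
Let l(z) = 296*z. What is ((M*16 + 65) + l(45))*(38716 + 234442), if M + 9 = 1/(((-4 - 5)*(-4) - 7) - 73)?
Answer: 39784643226/11 ≈ 3.6168e+9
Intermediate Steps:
M = -397/44 (M = -9 + 1/(((-4 - 5)*(-4) - 7) - 73) = -9 + 1/((-9*(-4) - 7) - 73) = -9 + 1/((36 - 7) - 73) = -9 + 1/(29 - 73) = -9 + 1/(-44) = -9 - 1/44 = -397/44 ≈ -9.0227)
((M*16 + 65) + l(45))*(38716 + 234442) = ((-397/44*16 + 65) + 296*45)*(38716 + 234442) = ((-1588/11 + 65) + 13320)*273158 = (-873/11 + 13320)*273158 = (145647/11)*273158 = 39784643226/11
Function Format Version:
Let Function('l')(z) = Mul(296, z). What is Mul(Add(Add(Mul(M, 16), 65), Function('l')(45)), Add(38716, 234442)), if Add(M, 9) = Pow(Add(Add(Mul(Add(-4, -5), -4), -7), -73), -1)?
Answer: Rational(39784643226, 11) ≈ 3.6168e+9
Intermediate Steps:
M = Rational(-397, 44) (M = Add(-9, Pow(Add(Add(Mul(Add(-4, -5), -4), -7), -73), -1)) = Add(-9, Pow(Add(Add(Mul(-9, -4), -7), -73), -1)) = Add(-9, Pow(Add(Add(36, -7), -73), -1)) = Add(-9, Pow(Add(29, -73), -1)) = Add(-9, Pow(-44, -1)) = Add(-9, Rational(-1, 44)) = Rational(-397, 44) ≈ -9.0227)
Mul(Add(Add(Mul(M, 16), 65), Function('l')(45)), Add(38716, 234442)) = Mul(Add(Add(Mul(Rational(-397, 44), 16), 65), Mul(296, 45)), Add(38716, 234442)) = Mul(Add(Add(Rational(-1588, 11), 65), 13320), 273158) = Mul(Add(Rational(-873, 11), 13320), 273158) = Mul(Rational(145647, 11), 273158) = Rational(39784643226, 11)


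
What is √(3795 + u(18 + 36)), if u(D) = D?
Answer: √3849 ≈ 62.040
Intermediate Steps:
√(3795 + u(18 + 36)) = √(3795 + (18 + 36)) = √(3795 + 54) = √3849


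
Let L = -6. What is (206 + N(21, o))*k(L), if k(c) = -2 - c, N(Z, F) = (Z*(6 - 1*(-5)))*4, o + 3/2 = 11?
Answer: 4520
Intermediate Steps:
o = 19/2 (o = -3/2 + 11 = 19/2 ≈ 9.5000)
N(Z, F) = 44*Z (N(Z, F) = (Z*(6 + 5))*4 = (Z*11)*4 = (11*Z)*4 = 44*Z)
(206 + N(21, o))*k(L) = (206 + 44*21)*(-2 - 1*(-6)) = (206 + 924)*(-2 + 6) = 1130*4 = 4520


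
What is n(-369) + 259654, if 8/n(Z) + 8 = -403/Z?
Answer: 661855094/2549 ≈ 2.5965e+5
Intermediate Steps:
n(Z) = 8/(-8 - 403/Z)
n(-369) + 259654 = -8*(-369)/(403 + 8*(-369)) + 259654 = -8*(-369)/(403 - 2952) + 259654 = -8*(-369)/(-2549) + 259654 = -8*(-369)*(-1/2549) + 259654 = -2952/2549 + 259654 = 661855094/2549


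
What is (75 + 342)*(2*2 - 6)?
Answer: -834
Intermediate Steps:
(75 + 342)*(2*2 - 6) = 417*(4 - 6) = 417*(-2) = -834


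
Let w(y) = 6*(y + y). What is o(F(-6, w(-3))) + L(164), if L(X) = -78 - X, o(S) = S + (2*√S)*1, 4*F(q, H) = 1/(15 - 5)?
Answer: -9679/40 + √10/10 ≈ -241.66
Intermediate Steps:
w(y) = 12*y (w(y) = 6*(2*y) = 12*y)
F(q, H) = 1/40 (F(q, H) = 1/(4*(15 - 5)) = (¼)/10 = (¼)*(⅒) = 1/40)
o(S) = S + 2*√S
o(F(-6, w(-3))) + L(164) = (1/40 + 2*√(1/40)) + (-78 - 1*164) = (1/40 + 2*(√10/20)) + (-78 - 164) = (1/40 + √10/10) - 242 = -9679/40 + √10/10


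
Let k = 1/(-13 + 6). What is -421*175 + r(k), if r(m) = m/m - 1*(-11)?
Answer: -73663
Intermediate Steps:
k = -1/7 (k = 1/(-7) = -1/7 ≈ -0.14286)
r(m) = 12 (r(m) = 1 + 11 = 12)
-421*175 + r(k) = -421*175 + 12 = -73675 + 12 = -73663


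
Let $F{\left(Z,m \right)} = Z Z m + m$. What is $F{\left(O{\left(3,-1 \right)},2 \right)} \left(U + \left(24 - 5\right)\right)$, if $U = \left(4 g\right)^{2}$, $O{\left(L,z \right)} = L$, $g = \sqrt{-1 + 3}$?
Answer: $1020$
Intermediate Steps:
$g = \sqrt{2} \approx 1.4142$
$U = 32$ ($U = \left(4 \sqrt{2}\right)^{2} = 32$)
$F{\left(Z,m \right)} = m + m Z^{2}$ ($F{\left(Z,m \right)} = Z^{2} m + m = m Z^{2} + m = m + m Z^{2}$)
$F{\left(O{\left(3,-1 \right)},2 \right)} \left(U + \left(24 - 5\right)\right) = 2 \left(1 + 3^{2}\right) \left(32 + \left(24 - 5\right)\right) = 2 \left(1 + 9\right) \left(32 + \left(24 - 5\right)\right) = 2 \cdot 10 \left(32 + 19\right) = 20 \cdot 51 = 1020$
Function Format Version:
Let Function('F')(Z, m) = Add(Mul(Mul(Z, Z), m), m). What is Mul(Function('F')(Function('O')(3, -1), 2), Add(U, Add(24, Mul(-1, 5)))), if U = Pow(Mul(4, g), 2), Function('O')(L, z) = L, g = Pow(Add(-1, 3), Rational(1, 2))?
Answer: 1020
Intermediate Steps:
g = Pow(2, Rational(1, 2)) ≈ 1.4142
U = 32 (U = Pow(Mul(4, Pow(2, Rational(1, 2))), 2) = 32)
Function('F')(Z, m) = Add(m, Mul(m, Pow(Z, 2))) (Function('F')(Z, m) = Add(Mul(Pow(Z, 2), m), m) = Add(Mul(m, Pow(Z, 2)), m) = Add(m, Mul(m, Pow(Z, 2))))
Mul(Function('F')(Function('O')(3, -1), 2), Add(U, Add(24, Mul(-1, 5)))) = Mul(Mul(2, Add(1, Pow(3, 2))), Add(32, Add(24, Mul(-1, 5)))) = Mul(Mul(2, Add(1, 9)), Add(32, Add(24, -5))) = Mul(Mul(2, 10), Add(32, 19)) = Mul(20, 51) = 1020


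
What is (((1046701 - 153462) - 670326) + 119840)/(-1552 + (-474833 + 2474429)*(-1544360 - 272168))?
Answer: -342753/3632322124240 ≈ -9.4362e-8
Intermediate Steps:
(((1046701 - 153462) - 670326) + 119840)/(-1552 + (-474833 + 2474429)*(-1544360 - 272168)) = ((893239 - 670326) + 119840)/(-1552 + 1999596*(-1816528)) = (222913 + 119840)/(-1552 - 3632322122688) = 342753/(-3632322124240) = 342753*(-1/3632322124240) = -342753/3632322124240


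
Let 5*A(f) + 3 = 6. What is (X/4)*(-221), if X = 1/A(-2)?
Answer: -1105/12 ≈ -92.083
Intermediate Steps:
A(f) = 3/5 (A(f) = -3/5 + (1/5)*6 = -3/5 + 6/5 = 3/5)
X = 5/3 (X = 1/(3/5) = 5/3 ≈ 1.6667)
(X/4)*(-221) = ((5/3)/4)*(-221) = ((1/4)*(5/3))*(-221) = (5/12)*(-221) = -1105/12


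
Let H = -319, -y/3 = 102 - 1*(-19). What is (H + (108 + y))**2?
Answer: 329476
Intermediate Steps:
y = -363 (y = -3*(102 - 1*(-19)) = -3*(102 + 19) = -3*121 = -363)
(H + (108 + y))**2 = (-319 + (108 - 363))**2 = (-319 - 255)**2 = (-574)**2 = 329476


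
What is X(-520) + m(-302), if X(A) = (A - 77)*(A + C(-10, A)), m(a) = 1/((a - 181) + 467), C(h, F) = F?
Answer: 9934079/16 ≈ 6.2088e+5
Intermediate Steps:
m(a) = 1/(286 + a) (m(a) = 1/((-181 + a) + 467) = 1/(286 + a))
X(A) = 2*A*(-77 + A) (X(A) = (A - 77)*(A + A) = (-77 + A)*(2*A) = 2*A*(-77 + A))
X(-520) + m(-302) = 2*(-520)*(-77 - 520) + 1/(286 - 302) = 2*(-520)*(-597) + 1/(-16) = 620880 - 1/16 = 9934079/16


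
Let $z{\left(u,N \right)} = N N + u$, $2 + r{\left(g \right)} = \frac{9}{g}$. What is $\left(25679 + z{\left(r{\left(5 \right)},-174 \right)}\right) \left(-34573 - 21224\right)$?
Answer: $- \frac{15610549878}{5} \approx -3.1221 \cdot 10^{9}$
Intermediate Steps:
$r{\left(g \right)} = -2 + \frac{9}{g}$
$z{\left(u,N \right)} = u + N^{2}$ ($z{\left(u,N \right)} = N^{2} + u = u + N^{2}$)
$\left(25679 + z{\left(r{\left(5 \right)},-174 \right)}\right) \left(-34573 - 21224\right) = \left(25679 - \left(2 - 30276 - \frac{9}{5}\right)\right) \left(-34573 - 21224\right) = \left(25679 + \left(\left(-2 + 9 \cdot \frac{1}{5}\right) + 30276\right)\right) \left(-55797\right) = \left(25679 + \left(\left(-2 + \frac{9}{5}\right) + 30276\right)\right) \left(-55797\right) = \left(25679 + \left(- \frac{1}{5} + 30276\right)\right) \left(-55797\right) = \left(25679 + \frac{151379}{5}\right) \left(-55797\right) = \frac{279774}{5} \left(-55797\right) = - \frac{15610549878}{5}$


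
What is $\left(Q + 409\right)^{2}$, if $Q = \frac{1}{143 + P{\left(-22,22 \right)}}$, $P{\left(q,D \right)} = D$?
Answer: $\frac{4554360196}{27225} \approx 1.6729 \cdot 10^{5}$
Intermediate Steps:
$Q = \frac{1}{165}$ ($Q = \frac{1}{143 + 22} = \frac{1}{165} \approx 0.0060606$)
$\left(Q + 409\right)^{2} = \left(\frac{1}{165} + 409\right)^{2} = \left(\frac{67486}{165}\right)^{2} = \frac{4554360196}{27225}$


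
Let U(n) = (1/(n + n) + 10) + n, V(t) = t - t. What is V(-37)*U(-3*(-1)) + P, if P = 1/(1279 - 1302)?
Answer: -1/23 ≈ -0.043478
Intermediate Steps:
V(t) = 0
P = -1/23 (P = 1/(-23) = -1/23 ≈ -0.043478)
U(n) = 10 + n + 1/(2*n) (U(n) = (1/(2*n) + 10) + n = (10 + 1/(2*n)) + n = 10 + n + 1/(2*n))
V(-37)*U(-3*(-1)) + P = 0*(10 - 3*(-1) + 1/(2*((-3*(-1))))) - 1/23 = 0*(10 + 3 + (1/2)/3) - 1/23 = 0*(10 + 3 + (1/2)*(1/3)) - 1/23 = 0*(10 + 3 + 1/6) - 1/23 = 0*(79/6) - 1/23 = 0 - 1/23 = -1/23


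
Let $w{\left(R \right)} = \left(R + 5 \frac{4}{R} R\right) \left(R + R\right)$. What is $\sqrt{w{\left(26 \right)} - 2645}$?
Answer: $i \sqrt{253} \approx 15.906 i$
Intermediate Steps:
$w{\left(R \right)} = 2 R \left(20 + R\right)$ ($w{\left(R \right)} = \left(R + \frac{20}{R} R\right) 2 R = \left(R + 20\right) 2 R = \left(20 + R\right) 2 R = 2 R \left(20 + R\right)$)
$\sqrt{w{\left(26 \right)} - 2645} = \sqrt{2 \cdot 26 \left(20 + 26\right) - 2645} = \sqrt{2 \cdot 26 \cdot 46 - 2645} = \sqrt{2392 - 2645} = \sqrt{-253} = i \sqrt{253}$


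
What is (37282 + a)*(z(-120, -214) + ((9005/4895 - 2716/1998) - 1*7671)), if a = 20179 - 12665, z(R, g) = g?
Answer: -115144024660976/326007 ≈ -3.5320e+8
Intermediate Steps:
a = 7514
(37282 + a)*(z(-120, -214) + ((9005/4895 - 2716/1998) - 1*7671)) = (37282 + 7514)*(-214 + ((9005/4895 - 2716/1998) - 1*7671)) = 44796*(-214 + ((9005*(1/4895) - 2716*1/1998) - 7671)) = 44796*(-214 + ((1801/979 - 1358/999) - 7671)) = 44796*(-214 + (469717/978021 - 7671)) = 44796*(-214 - 7501929374/978021) = 44796*(-7711225868/978021) = -115144024660976/326007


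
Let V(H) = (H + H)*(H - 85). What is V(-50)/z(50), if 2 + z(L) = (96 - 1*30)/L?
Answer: -337500/17 ≈ -19853.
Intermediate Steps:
z(L) = -2 + 66/L (z(L) = -2 + (96 - 1*30)/L = -2 + (96 - 30)/L = -2 + 66/L)
V(H) = 2*H*(-85 + H) (V(H) = (2*H)*(-85 + H) = 2*H*(-85 + H))
V(-50)/z(50) = (2*(-50)*(-85 - 50))/(-2 + 66/50) = (2*(-50)*(-135))/(-2 + 66*(1/50)) = 13500/(-2 + 33/25) = 13500/(-17/25) = 13500*(-25/17) = -337500/17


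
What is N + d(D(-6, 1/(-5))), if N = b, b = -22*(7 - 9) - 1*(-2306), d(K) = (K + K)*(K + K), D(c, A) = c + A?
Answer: 62594/25 ≈ 2503.8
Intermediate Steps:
D(c, A) = A + c
d(K) = 4*K² (d(K) = (2*K)*(2*K) = 4*K²)
b = 2350 (b = -22*(-2) + 2306 = 44 + 2306 = 2350)
N = 2350
N + d(D(-6, 1/(-5))) = 2350 + 4*(1/(-5) - 6)² = 2350 + 4*(-⅕ - 6)² = 2350 + 4*(-31/5)² = 2350 + 4*(961/25) = 2350 + 3844/25 = 62594/25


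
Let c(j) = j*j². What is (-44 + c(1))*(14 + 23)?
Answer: -1591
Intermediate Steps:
c(j) = j³
(-44 + c(1))*(14 + 23) = (-44 + 1³)*(14 + 23) = (-44 + 1)*37 = -43*37 = -1591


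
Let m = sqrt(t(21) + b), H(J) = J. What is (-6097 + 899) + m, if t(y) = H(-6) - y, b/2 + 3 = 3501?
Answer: -5198 + sqrt(6969) ≈ -5114.5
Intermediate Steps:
b = 6996 (b = -6 + 2*3501 = -6 + 7002 = 6996)
t(y) = -6 - y
m = sqrt(6969) (m = sqrt((-6 - 1*21) + 6996) = sqrt((-6 - 21) + 6996) = sqrt(-27 + 6996) = sqrt(6969) ≈ 83.480)
(-6097 + 899) + m = (-6097 + 899) + sqrt(6969) = -5198 + sqrt(6969)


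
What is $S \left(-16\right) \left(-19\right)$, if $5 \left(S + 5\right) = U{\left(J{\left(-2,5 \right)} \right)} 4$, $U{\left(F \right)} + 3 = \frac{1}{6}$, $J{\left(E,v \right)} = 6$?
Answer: $- \frac{33136}{15} \approx -2209.1$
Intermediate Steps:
$U{\left(F \right)} = - \frac{17}{6}$ ($U{\left(F \right)} = -3 + \frac{1}{6} = - \frac{17}{6}$)
$S = - \frac{109}{15}$ ($S = -5 + \frac{\left(- \frac{17}{6}\right) 4}{5} = -5 + \frac{1}{5} \left(- \frac{34}{3}\right) = -5 - \frac{34}{15} = - \frac{109}{15} \approx -7.2667$)
$S \left(-16\right) \left(-19\right) = \left(- \frac{109}{15}\right) \left(-16\right) \left(-19\right) = \frac{1744}{15} \left(-19\right) = - \frac{33136}{15}$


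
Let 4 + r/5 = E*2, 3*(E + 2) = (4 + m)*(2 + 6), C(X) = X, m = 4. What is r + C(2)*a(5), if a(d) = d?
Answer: 550/3 ≈ 183.33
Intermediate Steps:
E = 58/3 (E = -2 + ((4 + 4)*(2 + 6))/3 = -2 + (8*8)/3 = -2 + (1/3)*64 = -2 + 64/3 = 58/3 ≈ 19.333)
r = 520/3 (r = -20 + 5*((58/3)*2) = -20 + 5*(116/3) = -20 + 580/3 = 520/3 ≈ 173.33)
r + C(2)*a(5) = 520/3 + 2*5 = 520/3 + 10 = 550/3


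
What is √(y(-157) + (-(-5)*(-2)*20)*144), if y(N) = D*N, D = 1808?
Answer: 4*I*√19541 ≈ 559.16*I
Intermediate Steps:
y(N) = 1808*N
√(y(-157) + (-(-5)*(-2)*20)*144) = √(1808*(-157) + (-(-5)*(-2)*20)*144) = √(-283856 + (-5*2*20)*144) = √(-283856 - 10*20*144) = √(-283856 - 200*144) = √(-283856 - 28800) = √(-312656) = 4*I*√19541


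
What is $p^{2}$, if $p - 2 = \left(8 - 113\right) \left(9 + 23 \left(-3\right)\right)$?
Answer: $39715204$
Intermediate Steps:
$p = 6302$ ($p = 2 + \left(8 - 113\right) \left(9 + 23 \left(-3\right)\right) = 2 - 105 \left(9 - 69\right) = 2 - -6300 = 2 + 6300 = 6302$)
$p^{2} = 6302^{2} = 39715204$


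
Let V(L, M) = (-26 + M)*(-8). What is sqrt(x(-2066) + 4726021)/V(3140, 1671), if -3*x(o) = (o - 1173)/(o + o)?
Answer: -sqrt(181551050785623)/81565680 ≈ -0.16519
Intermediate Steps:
V(L, M) = 208 - 8*M
x(o) = -(-1173 + o)/(6*o) (x(o) = -(o - 1173)/(3*(o + o)) = -(-1173 + o)/(3*(2*o)) = -(-1173 + o)*1/(2*o)/3 = -(-1173 + o)/(6*o))
sqrt(x(-2066) + 4726021)/V(3140, 1671) = sqrt((1/6)*(1173 - 1*(-2066))/(-2066) + 4726021)/(208 - 8*1671) = sqrt((1/6)*(-1/2066)*(1173 + 2066) + 4726021)/(208 - 13368) = sqrt((1/6)*(-1/2066)*3239 + 4726021)/(-13160) = sqrt(-3239/12396 + 4726021)*(-1/13160) = sqrt(58583753077/12396)*(-1/13160) = (sqrt(181551050785623)/6198)*(-1/13160) = -sqrt(181551050785623)/81565680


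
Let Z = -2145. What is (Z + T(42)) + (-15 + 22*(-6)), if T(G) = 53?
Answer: -2239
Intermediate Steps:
(Z + T(42)) + (-15 + 22*(-6)) = (-2145 + 53) + (-15 + 22*(-6)) = -2092 + (-15 - 132) = -2092 - 147 = -2239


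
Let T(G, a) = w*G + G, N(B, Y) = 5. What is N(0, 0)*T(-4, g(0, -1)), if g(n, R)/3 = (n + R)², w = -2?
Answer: 20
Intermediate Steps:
g(n, R) = 3*(R + n)² (g(n, R) = 3*(n + R)² = 3*(R + n)²)
T(G, a) = -G (T(G, a) = -2*G + G = -G)
N(0, 0)*T(-4, g(0, -1)) = 5*(-1*(-4)) = 5*4 = 20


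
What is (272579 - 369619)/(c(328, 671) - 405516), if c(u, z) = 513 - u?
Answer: 97040/405331 ≈ 0.23941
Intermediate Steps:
(272579 - 369619)/(c(328, 671) - 405516) = (272579 - 369619)/((513 - 1*328) - 405516) = -97040/((513 - 328) - 405516) = -97040/(185 - 405516) = -97040/(-405331) = -97040*(-1/405331) = 97040/405331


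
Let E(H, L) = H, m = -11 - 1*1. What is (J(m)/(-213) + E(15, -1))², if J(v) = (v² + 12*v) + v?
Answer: 1142761/5041 ≈ 226.69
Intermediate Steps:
m = -12 (m = -11 - 1 = -12)
J(v) = v² + 13*v
(J(m)/(-213) + E(15, -1))² = (-12*(13 - 12)/(-213) + 15)² = (-12*1*(-1/213) + 15)² = (-12*(-1/213) + 15)² = (4/71 + 15)² = (1069/71)² = 1142761/5041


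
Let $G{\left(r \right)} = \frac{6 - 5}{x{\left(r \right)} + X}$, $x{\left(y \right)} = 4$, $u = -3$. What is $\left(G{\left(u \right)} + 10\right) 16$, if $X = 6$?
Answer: $\frac{808}{5} \approx 161.6$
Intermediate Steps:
$G{\left(r \right)} = \frac{1}{10}$ ($G{\left(r \right)} = \frac{6 - 5}{4 + 6} = 1 \cdot \frac{1}{10} = \frac{1}{10}$)
$\left(G{\left(u \right)} + 10\right) 16 = \left(\frac{1}{10} + 10\right) 16 = \frac{101}{10} \cdot 16 = \frac{808}{5}$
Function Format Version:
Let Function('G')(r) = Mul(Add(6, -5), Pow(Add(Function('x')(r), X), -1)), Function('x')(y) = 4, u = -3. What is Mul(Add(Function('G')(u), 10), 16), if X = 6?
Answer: Rational(808, 5) ≈ 161.60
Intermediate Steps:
Function('G')(r) = Rational(1, 10) (Function('G')(r) = Mul(Add(6, -5), Pow(Add(4, 6), -1)) = Mul(1, Pow(10, -1)) = Mul(1, Rational(1, 10)) = Rational(1, 10))
Mul(Add(Function('G')(u), 10), 16) = Mul(Add(Rational(1, 10), 10), 16) = Mul(Rational(101, 10), 16) = Rational(808, 5)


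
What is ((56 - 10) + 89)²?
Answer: 18225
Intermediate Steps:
((56 - 10) + 89)² = (46 + 89)² = 135² = 18225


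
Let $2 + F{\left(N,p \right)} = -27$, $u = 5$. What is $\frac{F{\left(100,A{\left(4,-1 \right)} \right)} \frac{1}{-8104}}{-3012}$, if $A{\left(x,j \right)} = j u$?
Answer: $- \frac{29}{24409248} \approx -1.1881 \cdot 10^{-6}$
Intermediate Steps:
$A{\left(x,j \right)} = 5 j$ ($A{\left(x,j \right)} = j 5 = 5 j$)
$F{\left(N,p \right)} = -29$ ($F{\left(N,p \right)} = -2 - 27 = -29$)
$\frac{F{\left(100,A{\left(4,-1 \right)} \right)} \frac{1}{-8104}}{-3012} = \frac{\left(-29\right) \frac{1}{-8104}}{-3012} = \left(-29\right) \left(- \frac{1}{8104}\right) \left(- \frac{1}{3012}\right) = \frac{29}{8104} \left(- \frac{1}{3012}\right) = - \frac{29}{24409248}$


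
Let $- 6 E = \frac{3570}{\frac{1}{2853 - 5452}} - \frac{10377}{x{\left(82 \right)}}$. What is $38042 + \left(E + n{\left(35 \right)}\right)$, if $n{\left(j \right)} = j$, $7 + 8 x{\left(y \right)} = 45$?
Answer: $\frac{30112076}{19} \approx 1.5848 \cdot 10^{6}$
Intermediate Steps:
$x{\left(y \right)} = \frac{19}{4}$ ($x{\left(y \right)} = - \frac{7}{8} + \frac{1}{8} \cdot 45 = - \frac{7}{8} + \frac{45}{8} = \frac{19}{4}$)
$E = \frac{29388613}{19}$ ($E = - \frac{\frac{3570}{\frac{1}{2853 - 5452}} - \frac{10377}{\frac{19}{4}}}{6} = - \frac{\frac{3570}{\frac{1}{-2599}} - \frac{41508}{19}}{6} = - \frac{\frac{3570}{- \frac{1}{2599}} - \frac{41508}{19}}{6} = - \frac{3570 \left(-2599\right) - \frac{41508}{19}}{6} = - \frac{-9278430 - \frac{41508}{19}}{6} = \left(- \frac{1}{6}\right) \left(- \frac{176331678}{19}\right) = \frac{29388613}{19} \approx 1.5468 \cdot 10^{6}$)
$38042 + \left(E + n{\left(35 \right)}\right) = 38042 + \left(\frac{29388613}{19} + 35\right) = 38042 + \frac{29389278}{19} = \frac{30112076}{19}$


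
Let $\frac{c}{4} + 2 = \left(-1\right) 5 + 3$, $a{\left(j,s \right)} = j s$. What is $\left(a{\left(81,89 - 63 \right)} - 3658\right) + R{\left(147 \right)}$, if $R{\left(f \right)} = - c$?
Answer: $-1536$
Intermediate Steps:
$c = -16$ ($c = -8 + 4 \left(\left(-1\right) 5 + 3\right) = -8 + 4 \left(-5 + 3\right) = -8 + 4 \left(-2\right) = -8 - 8 = -16$)
$R{\left(f \right)} = 16$ ($R{\left(f \right)} = \left(-1\right) \left(-16\right) = 16$)
$\left(a{\left(81,89 - 63 \right)} - 3658\right) + R{\left(147 \right)} = \left(81 \left(89 - 63\right) - 3658\right) + 16 = \left(81 \cdot 26 - 3658\right) + 16 = \left(2106 - 3658\right) + 16 = -1552 + 16 = -1536$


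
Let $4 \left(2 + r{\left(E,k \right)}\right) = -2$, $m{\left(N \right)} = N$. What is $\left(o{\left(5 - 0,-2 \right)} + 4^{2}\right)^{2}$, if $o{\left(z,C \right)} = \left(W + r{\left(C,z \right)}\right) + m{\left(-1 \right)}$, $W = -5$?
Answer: $\frac{225}{4} \approx 56.25$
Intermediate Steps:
$r{\left(E,k \right)} = - \frac{5}{2}$ ($r{\left(E,k \right)} = -2 + \frac{1}{4} \left(-2\right) = -2 - \frac{1}{2} = - \frac{5}{2}$)
$o{\left(z,C \right)} = - \frac{17}{2}$ ($o{\left(z,C \right)} = \left(-5 - \frac{5}{2}\right) - 1 = - \frac{15}{2} - 1 = - \frac{17}{2}$)
$\left(o{\left(5 - 0,-2 \right)} + 4^{2}\right)^{2} = \left(- \frac{17}{2} + 4^{2}\right)^{2} = \left(- \frac{17}{2} + 16\right)^{2} = \left(\frac{15}{2}\right)^{2} = \frac{225}{4}$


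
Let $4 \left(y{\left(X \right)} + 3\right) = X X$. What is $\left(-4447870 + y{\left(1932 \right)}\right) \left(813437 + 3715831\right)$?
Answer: $-15919095237156$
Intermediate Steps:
$y{\left(X \right)} = -3 + \frac{X^{2}}{4}$ ($y{\left(X \right)} = -3 + \frac{X X}{4} = -3 + \frac{X^{2}}{4}$)
$\left(-4447870 + y{\left(1932 \right)}\right) \left(813437 + 3715831\right) = \left(-4447870 - \left(3 - \frac{1932^{2}}{4}\right)\right) \left(813437 + 3715831\right) = \left(-4447870 + \left(-3 + \frac{1}{4} \cdot 3732624\right)\right) 4529268 = \left(-4447870 + \left(-3 + 933156\right)\right) 4529268 = \left(-4447870 + 933153\right) 4529268 = \left(-3514717\right) 4529268 = -15919095237156$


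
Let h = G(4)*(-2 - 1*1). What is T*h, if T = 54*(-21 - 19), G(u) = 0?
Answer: 0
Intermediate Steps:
h = 0 (h = 0*(-2 - 1*1) = 0*(-2 - 1) = 0*(-3) = 0)
T = -2160 (T = 54*(-40) = -2160)
T*h = -2160*0 = 0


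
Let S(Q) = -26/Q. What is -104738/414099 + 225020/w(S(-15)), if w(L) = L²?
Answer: 5241388629403/69982731 ≈ 74896.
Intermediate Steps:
-104738/414099 + 225020/w(S(-15)) = -104738/414099 + 225020/((-26/(-15))²) = -104738*1/414099 + 225020/((-26*(-1/15))²) = -104738/414099 + 225020/((26/15)²) = -104738/414099 + 225020/(676/225) = -104738/414099 + 225020*(225/676) = -104738/414099 + 12657375/169 = 5241388629403/69982731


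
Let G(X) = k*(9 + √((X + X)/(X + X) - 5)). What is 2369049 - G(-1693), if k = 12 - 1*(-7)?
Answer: 2368878 - 38*I ≈ 2.3689e+6 - 38.0*I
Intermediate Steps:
k = 19 (k = 12 + 7 = 19)
G(X) = 171 + 38*I (G(X) = 19*(9 + √((X + X)/(X + X) - 5)) = 19*(9 + √((2*X)/((2*X)) - 5)) = 19*(9 + √((2*X)*(1/(2*X)) - 5)) = 19*(9 + √(1 - 5)) = 19*(9 + √(-4)) = 19*(9 + 2*I) = 171 + 38*I)
2369049 - G(-1693) = 2369049 - (171 + 38*I) = 2369049 + (-171 - 38*I) = 2368878 - 38*I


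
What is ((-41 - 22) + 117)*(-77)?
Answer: -4158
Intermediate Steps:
((-41 - 22) + 117)*(-77) = (-63 + 117)*(-77) = 54*(-77) = -4158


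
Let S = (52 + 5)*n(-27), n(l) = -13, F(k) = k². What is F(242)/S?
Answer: -58564/741 ≈ -79.034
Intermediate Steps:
S = -741 (S = (52 + 5)*(-13) = 57*(-13) = -741)
F(242)/S = 242²/(-741) = 58564*(-1/741) = -58564/741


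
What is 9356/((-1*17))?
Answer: -9356/17 ≈ -550.35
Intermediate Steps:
9356/((-1*17)) = 9356/(-17) = 9356*(-1/17) = -9356/17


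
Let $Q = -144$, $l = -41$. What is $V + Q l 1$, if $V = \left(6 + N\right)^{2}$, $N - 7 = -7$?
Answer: $5940$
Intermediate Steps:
$N = 0$ ($N = 7 - 7 = 0$)
$V = 36$ ($V = \left(6 + 0\right)^{2} = 6^{2} = 36$)
$V + Q l 1 = 36 - 144 \left(\left(-41\right) 1\right) = 36 - -5904 = 36 + 5904 = 5940$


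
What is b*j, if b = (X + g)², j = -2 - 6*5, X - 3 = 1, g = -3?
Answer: -32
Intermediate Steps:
X = 4 (X = 3 + 1 = 4)
j = -32 (j = -2 - 30 = -32)
b = 1 (b = (4 - 3)² = 1² = 1)
b*j = 1*(-32) = -32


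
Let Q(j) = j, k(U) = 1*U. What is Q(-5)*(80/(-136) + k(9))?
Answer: -715/17 ≈ -42.059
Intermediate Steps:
k(U) = U
Q(-5)*(80/(-136) + k(9)) = -5*(80/(-136) + 9) = -5*(80*(-1/136) + 9) = -5*(-10/17 + 9) = -5*143/17 = -715/17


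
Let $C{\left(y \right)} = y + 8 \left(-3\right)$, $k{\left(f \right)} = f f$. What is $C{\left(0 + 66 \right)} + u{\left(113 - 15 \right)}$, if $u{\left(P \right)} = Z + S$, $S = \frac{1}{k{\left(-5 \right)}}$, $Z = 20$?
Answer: $\frac{1551}{25} \approx 62.04$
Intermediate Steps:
$k{\left(f \right)} = f^{2}$
$S = \frac{1}{25}$ ($S = \frac{1}{\left(-5\right)^{2}} = \frac{1}{25} \approx 0.04$)
$C{\left(y \right)} = -24 + y$ ($C{\left(y \right)} = y - 24 = -24 + y$)
$u{\left(P \right)} = \frac{501}{25}$ ($u{\left(P \right)} = 20 + \frac{1}{25} = \frac{501}{25}$)
$C{\left(0 + 66 \right)} + u{\left(113 - 15 \right)} = \left(-24 + \left(0 + 66\right)\right) + \frac{501}{25} = \left(-24 + 66\right) + \frac{501}{25} = 42 + \frac{501}{25} = \frac{1551}{25}$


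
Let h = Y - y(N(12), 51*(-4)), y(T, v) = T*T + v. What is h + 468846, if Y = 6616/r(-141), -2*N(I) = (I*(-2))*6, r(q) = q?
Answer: 65398490/141 ≈ 4.6382e+5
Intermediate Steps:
N(I) = 6*I (N(I) = -I*(-2)*6/2 = -(-2*I)*6/2 = -(-6)*I = 6*I)
y(T, v) = v + T² (y(T, v) = T² + v = v + T²)
Y = -6616/141 (Y = 6616/(-141) = 6616*(-1/141) = -6616/141 ≈ -46.922)
h = -708796/141 (h = -6616/141 - (51*(-4) + (6*12)²) = -6616/141 - (-204 + 72²) = -6616/141 - (-204 + 5184) = -6616/141 - 1*4980 = -6616/141 - 4980 = -708796/141 ≈ -5026.9)
h + 468846 = -708796/141 + 468846 = 65398490/141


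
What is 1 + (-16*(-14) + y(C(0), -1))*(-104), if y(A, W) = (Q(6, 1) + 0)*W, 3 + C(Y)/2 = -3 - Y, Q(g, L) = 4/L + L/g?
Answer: -68585/3 ≈ -22862.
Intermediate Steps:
C(Y) = -12 - 2*Y (C(Y) = -6 + 2*(-3 - Y) = -6 + (-6 - 2*Y) = -12 - 2*Y)
y(A, W) = 25*W/6 (y(A, W) = ((4/1 + 1/6) + 0)*W = ((4*1 + 1*(⅙)) + 0)*W = ((4 + ⅙) + 0)*W = (25/6 + 0)*W = 25*W/6)
1 + (-16*(-14) + y(C(0), -1))*(-104) = 1 + (-16*(-14) + (25/6)*(-1))*(-104) = 1 + (224 - 25/6)*(-104) = 1 + (1319/6)*(-104) = 1 - 68588/3 = -68585/3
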